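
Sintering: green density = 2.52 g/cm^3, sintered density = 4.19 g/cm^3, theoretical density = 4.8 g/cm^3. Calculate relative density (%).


Relative = 4.19 / 4.8 * 100 = 87.3%

87.3


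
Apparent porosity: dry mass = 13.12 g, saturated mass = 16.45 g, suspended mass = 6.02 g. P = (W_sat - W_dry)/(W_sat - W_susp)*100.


P = (16.45 - 13.12) / (16.45 - 6.02) * 100 = 3.33 / 10.43 * 100 = 31.9%

31.9


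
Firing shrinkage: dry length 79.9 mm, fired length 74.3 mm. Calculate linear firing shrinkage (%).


FS = (79.9 - 74.3) / 79.9 * 100 = 7.01%

7.01


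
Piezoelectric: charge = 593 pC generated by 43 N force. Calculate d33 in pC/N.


d33 = 593 / 43 = 13.8 pC/N

13.8


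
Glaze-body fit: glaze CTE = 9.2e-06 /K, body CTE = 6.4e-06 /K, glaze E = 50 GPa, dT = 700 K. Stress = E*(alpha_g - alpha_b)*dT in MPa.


Stress = 50*1000*(9.2e-06 - 6.4e-06)*700 = 98.0 MPa

98.0


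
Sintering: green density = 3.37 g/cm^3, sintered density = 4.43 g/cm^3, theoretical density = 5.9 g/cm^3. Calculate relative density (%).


Relative = 4.43 / 5.9 * 100 = 75.1%

75.1


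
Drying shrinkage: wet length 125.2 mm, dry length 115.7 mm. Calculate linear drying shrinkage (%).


DS = (125.2 - 115.7) / 125.2 * 100 = 7.59%

7.59


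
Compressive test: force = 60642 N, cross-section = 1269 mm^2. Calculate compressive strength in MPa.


CS = 60642 / 1269 = 47.8 MPa

47.8


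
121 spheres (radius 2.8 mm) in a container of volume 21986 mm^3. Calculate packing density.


V_sphere = 4/3*pi*2.8^3 = 91.9523 mm^3
Total V = 121*91.9523 = 11126.2283 mm^3
PD = 11126.2283 / 21986 = 0.506

0.506


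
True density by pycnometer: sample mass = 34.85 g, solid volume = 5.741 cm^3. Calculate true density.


TD = 34.85 / 5.741 = 6.07 g/cm^3

6.07


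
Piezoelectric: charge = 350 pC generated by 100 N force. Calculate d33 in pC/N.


d33 = 350 / 100 = 3.5 pC/N

3.5


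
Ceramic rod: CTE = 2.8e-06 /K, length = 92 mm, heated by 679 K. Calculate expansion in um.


dL = 2.8e-06 * 92 * 679 * 1000 = 174.91 um

174.91


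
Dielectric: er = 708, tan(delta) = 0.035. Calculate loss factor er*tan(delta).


Loss = 708 * 0.035 = 24.78

24.78


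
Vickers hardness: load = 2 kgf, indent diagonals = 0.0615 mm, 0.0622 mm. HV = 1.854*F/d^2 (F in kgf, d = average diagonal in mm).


d_avg = (0.0615+0.0622)/2 = 0.06185 mm
HV = 1.854*2/0.06185^2 = 969

969


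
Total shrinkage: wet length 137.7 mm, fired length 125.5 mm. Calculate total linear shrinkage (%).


TS = (137.7 - 125.5) / 137.7 * 100 = 8.86%

8.86


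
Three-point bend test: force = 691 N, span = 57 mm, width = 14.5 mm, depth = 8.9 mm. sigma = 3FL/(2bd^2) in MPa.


sigma = 3*691*57/(2*14.5*8.9^2) = 51.4 MPa

51.4


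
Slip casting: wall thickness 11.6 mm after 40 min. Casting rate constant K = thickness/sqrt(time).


K = 11.6 / sqrt(40) = 11.6 / 6.3246 = 1.834 mm/min^0.5

1.834


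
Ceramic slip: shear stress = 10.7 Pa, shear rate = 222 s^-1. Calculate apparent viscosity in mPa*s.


eta = tau/gamma * 1000 = 10.7/222 * 1000 = 48.2 mPa*s

48.2


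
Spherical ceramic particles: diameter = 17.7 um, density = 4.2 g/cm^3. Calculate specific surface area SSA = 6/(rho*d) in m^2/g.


SSA = 6 / (4.2 * 17.7) = 0.081 m^2/g

0.081


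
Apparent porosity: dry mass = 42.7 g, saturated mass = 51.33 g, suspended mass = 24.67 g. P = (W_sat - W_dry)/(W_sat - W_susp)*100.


P = (51.33 - 42.7) / (51.33 - 24.67) * 100 = 8.63 / 26.66 * 100 = 32.4%

32.4


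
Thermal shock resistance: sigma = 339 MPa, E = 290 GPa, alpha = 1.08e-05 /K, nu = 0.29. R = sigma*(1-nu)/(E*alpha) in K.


R = 339*(1-0.29)/(290*1000*1.08e-05) = 77 K

77


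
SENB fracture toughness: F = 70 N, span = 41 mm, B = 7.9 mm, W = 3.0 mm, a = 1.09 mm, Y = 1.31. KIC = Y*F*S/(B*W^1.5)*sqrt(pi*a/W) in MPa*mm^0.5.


KIC = 1.31*70*41/(7.9*3.0^1.5)*sqrt(pi*1.09/3.0) = 97.85

97.85


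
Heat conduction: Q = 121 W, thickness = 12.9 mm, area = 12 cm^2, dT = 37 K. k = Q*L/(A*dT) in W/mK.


k = 121*12.9/1000/(12/10000*37) = 35.16 W/mK

35.16


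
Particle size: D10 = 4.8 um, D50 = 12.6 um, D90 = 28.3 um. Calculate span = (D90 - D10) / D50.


Span = (28.3 - 4.8) / 12.6 = 23.5 / 12.6 = 1.865

1.865


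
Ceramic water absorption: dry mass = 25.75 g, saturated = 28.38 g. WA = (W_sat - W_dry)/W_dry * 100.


WA = (28.38 - 25.75) / 25.75 * 100 = 10.21%

10.21


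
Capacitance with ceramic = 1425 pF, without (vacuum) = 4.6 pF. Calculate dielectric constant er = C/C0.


er = 1425 / 4.6 = 309.78

309.78


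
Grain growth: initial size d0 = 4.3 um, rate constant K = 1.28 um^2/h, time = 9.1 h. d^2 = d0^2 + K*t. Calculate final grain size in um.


d^2 = 4.3^2 + 1.28*9.1 = 30.138
d = sqrt(30.138) = 5.49 um

5.49


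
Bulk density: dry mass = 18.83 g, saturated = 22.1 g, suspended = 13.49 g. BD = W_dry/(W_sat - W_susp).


BD = 18.83 / (22.1 - 13.49) = 18.83 / 8.61 = 2.187 g/cm^3

2.187


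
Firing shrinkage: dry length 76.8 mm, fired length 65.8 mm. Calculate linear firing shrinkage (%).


FS = (76.8 - 65.8) / 76.8 * 100 = 14.32%

14.32


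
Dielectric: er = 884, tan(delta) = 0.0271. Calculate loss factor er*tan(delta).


Loss = 884 * 0.0271 = 23.956

23.956


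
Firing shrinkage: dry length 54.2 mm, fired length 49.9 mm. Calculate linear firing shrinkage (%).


FS = (54.2 - 49.9) / 54.2 * 100 = 7.93%

7.93


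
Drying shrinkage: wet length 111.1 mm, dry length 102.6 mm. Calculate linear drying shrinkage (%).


DS = (111.1 - 102.6) / 111.1 * 100 = 7.65%

7.65


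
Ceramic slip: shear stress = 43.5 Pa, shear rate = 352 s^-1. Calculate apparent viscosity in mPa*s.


eta = tau/gamma * 1000 = 43.5/352 * 1000 = 123.6 mPa*s

123.6


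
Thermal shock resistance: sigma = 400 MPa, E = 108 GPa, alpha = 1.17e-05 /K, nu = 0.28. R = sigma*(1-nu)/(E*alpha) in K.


R = 400*(1-0.28)/(108*1000*1.17e-05) = 228 K

228


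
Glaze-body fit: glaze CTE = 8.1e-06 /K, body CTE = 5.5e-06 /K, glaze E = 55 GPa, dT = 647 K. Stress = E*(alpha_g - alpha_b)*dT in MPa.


Stress = 55*1000*(8.1e-06 - 5.5e-06)*647 = 92.5 MPa

92.5


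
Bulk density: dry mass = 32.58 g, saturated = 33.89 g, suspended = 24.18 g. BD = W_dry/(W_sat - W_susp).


BD = 32.58 / (33.89 - 24.18) = 32.58 / 9.71 = 3.355 g/cm^3

3.355


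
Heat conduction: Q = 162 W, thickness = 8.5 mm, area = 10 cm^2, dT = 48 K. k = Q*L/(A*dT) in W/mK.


k = 162*8.5/1000/(10/10000*48) = 28.69 W/mK

28.69


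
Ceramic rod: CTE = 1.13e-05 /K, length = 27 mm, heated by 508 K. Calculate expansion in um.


dL = 1.13e-05 * 27 * 508 * 1000 = 154.991 um

154.991


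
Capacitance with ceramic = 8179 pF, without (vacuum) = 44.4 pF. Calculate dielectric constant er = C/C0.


er = 8179 / 44.4 = 184.21

184.21


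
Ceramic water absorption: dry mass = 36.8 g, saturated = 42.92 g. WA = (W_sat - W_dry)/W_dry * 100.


WA = (42.92 - 36.8) / 36.8 * 100 = 16.63%

16.63


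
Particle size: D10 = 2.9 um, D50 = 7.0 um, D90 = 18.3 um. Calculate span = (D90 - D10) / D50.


Span = (18.3 - 2.9) / 7.0 = 15.4 / 7.0 = 2.2

2.2


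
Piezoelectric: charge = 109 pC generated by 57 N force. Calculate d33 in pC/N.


d33 = 109 / 57 = 1.9 pC/N

1.9


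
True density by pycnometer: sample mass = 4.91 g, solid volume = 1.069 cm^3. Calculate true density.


TD = 4.91 / 1.069 = 4.593 g/cm^3

4.593


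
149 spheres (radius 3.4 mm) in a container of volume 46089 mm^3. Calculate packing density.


V_sphere = 4/3*pi*3.4^3 = 164.6362 mm^3
Total V = 149*164.6362 = 24530.7938 mm^3
PD = 24530.7938 / 46089 = 0.532

0.532


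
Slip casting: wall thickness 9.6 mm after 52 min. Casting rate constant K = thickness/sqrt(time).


K = 9.6 / sqrt(52) = 9.6 / 7.2111 = 1.331 mm/min^0.5

1.331


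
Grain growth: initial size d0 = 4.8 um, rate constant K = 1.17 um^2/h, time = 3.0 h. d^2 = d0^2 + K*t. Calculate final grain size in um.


d^2 = 4.8^2 + 1.17*3.0 = 26.55
d = sqrt(26.55) = 5.15 um

5.15


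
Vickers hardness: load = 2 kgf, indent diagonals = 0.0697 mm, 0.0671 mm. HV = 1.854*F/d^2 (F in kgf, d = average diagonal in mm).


d_avg = (0.0697+0.0671)/2 = 0.0684 mm
HV = 1.854*2/0.0684^2 = 793

793


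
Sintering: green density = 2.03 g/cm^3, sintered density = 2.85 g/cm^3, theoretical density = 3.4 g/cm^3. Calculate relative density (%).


Relative = 2.85 / 3.4 * 100 = 83.8%

83.8


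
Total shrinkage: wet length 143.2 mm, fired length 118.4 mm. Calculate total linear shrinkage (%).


TS = (143.2 - 118.4) / 143.2 * 100 = 17.32%

17.32


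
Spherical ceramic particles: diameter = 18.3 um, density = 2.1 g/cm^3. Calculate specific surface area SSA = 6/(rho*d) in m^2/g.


SSA = 6 / (2.1 * 18.3) = 0.156 m^2/g

0.156


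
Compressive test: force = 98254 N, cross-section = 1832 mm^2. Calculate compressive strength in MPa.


CS = 98254 / 1832 = 53.6 MPa

53.6


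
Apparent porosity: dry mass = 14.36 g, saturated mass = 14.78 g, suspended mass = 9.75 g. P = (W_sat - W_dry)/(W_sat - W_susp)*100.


P = (14.78 - 14.36) / (14.78 - 9.75) * 100 = 0.42 / 5.03 * 100 = 8.3%

8.3


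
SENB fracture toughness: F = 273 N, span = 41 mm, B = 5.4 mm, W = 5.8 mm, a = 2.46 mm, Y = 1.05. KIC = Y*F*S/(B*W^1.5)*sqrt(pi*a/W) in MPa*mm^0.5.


KIC = 1.05*273*41/(5.4*5.8^1.5)*sqrt(pi*2.46/5.8) = 179.86

179.86


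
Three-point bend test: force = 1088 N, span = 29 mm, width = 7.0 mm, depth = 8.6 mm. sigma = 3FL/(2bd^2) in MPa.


sigma = 3*1088*29/(2*7.0*8.6^2) = 91.4 MPa

91.4


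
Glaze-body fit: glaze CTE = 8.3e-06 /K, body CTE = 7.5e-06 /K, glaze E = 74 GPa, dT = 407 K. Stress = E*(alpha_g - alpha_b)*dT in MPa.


Stress = 74*1000*(8.3e-06 - 7.5e-06)*407 = 24.1 MPa

24.1


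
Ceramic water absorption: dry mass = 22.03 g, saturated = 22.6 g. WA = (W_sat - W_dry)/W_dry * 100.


WA = (22.6 - 22.03) / 22.03 * 100 = 2.59%

2.59


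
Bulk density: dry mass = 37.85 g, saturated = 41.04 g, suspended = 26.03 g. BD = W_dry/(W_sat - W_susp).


BD = 37.85 / (41.04 - 26.03) = 37.85 / 15.01 = 2.522 g/cm^3

2.522


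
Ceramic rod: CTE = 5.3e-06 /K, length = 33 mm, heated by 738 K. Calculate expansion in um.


dL = 5.3e-06 * 33 * 738 * 1000 = 129.076 um

129.076


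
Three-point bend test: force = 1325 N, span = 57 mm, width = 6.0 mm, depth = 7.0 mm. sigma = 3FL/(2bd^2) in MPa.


sigma = 3*1325*57/(2*6.0*7.0^2) = 385.3 MPa

385.3


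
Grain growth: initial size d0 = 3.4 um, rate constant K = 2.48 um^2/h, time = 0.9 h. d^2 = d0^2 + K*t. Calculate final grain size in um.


d^2 = 3.4^2 + 2.48*0.9 = 13.792
d = sqrt(13.792) = 3.71 um

3.71


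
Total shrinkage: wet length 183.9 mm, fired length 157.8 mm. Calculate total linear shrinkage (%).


TS = (183.9 - 157.8) / 183.9 * 100 = 14.19%

14.19


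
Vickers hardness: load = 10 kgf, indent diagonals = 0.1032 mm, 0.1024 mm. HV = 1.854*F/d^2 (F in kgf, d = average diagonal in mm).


d_avg = (0.1032+0.1024)/2 = 0.1028 mm
HV = 1.854*10/0.1028^2 = 1754

1754


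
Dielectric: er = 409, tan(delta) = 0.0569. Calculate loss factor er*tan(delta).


Loss = 409 * 0.0569 = 23.272

23.272


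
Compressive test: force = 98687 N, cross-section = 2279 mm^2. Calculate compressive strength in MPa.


CS = 98687 / 2279 = 43.3 MPa

43.3


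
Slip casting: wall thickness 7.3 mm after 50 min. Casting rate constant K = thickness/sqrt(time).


K = 7.3 / sqrt(50) = 7.3 / 7.0711 = 1.032 mm/min^0.5

1.032


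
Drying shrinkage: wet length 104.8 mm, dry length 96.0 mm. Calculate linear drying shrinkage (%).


DS = (104.8 - 96.0) / 104.8 * 100 = 8.4%

8.4


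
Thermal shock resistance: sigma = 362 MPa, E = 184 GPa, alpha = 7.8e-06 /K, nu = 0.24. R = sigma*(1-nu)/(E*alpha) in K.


R = 362*(1-0.24)/(184*1000*7.8e-06) = 192 K

192


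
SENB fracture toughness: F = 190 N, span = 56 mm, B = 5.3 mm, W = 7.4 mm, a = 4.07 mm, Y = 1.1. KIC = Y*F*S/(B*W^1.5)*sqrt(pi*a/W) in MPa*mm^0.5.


KIC = 1.1*190*56/(5.3*7.4^1.5)*sqrt(pi*4.07/7.4) = 144.2

144.2


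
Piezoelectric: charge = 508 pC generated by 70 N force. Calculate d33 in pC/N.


d33 = 508 / 70 = 7.3 pC/N

7.3


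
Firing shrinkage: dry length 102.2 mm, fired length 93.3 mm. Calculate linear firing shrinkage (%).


FS = (102.2 - 93.3) / 102.2 * 100 = 8.71%

8.71


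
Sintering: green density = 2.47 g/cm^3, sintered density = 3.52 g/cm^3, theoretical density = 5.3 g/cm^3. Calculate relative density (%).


Relative = 3.52 / 5.3 * 100 = 66.4%

66.4


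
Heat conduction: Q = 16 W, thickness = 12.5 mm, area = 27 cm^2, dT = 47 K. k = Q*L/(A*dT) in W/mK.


k = 16*12.5/1000/(27/10000*47) = 1.58 W/mK

1.58


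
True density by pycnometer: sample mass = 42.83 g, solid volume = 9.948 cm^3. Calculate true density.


TD = 42.83 / 9.948 = 4.305 g/cm^3

4.305


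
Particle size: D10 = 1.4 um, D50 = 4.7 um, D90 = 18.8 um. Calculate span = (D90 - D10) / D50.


Span = (18.8 - 1.4) / 4.7 = 17.4 / 4.7 = 3.702

3.702


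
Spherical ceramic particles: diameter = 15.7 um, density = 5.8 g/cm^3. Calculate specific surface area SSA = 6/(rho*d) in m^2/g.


SSA = 6 / (5.8 * 15.7) = 0.066 m^2/g

0.066


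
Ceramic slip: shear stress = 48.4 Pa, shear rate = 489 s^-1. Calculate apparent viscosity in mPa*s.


eta = tau/gamma * 1000 = 48.4/489 * 1000 = 99.0 mPa*s

99.0


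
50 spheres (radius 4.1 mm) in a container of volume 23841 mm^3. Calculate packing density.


V_sphere = 4/3*pi*4.1^3 = 288.6956 mm^3
Total V = 50*288.6956 = 14434.78 mm^3
PD = 14434.78 / 23841 = 0.605

0.605


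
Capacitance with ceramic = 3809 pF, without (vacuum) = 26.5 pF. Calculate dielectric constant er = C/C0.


er = 3809 / 26.5 = 143.74

143.74


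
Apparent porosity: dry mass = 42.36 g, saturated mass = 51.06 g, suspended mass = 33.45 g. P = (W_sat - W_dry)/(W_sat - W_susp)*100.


P = (51.06 - 42.36) / (51.06 - 33.45) * 100 = 8.7 / 17.61 * 100 = 49.4%

49.4


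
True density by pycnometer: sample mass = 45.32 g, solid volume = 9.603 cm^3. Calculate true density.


TD = 45.32 / 9.603 = 4.719 g/cm^3

4.719


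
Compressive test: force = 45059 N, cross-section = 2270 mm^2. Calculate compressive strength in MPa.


CS = 45059 / 2270 = 19.8 MPa

19.8


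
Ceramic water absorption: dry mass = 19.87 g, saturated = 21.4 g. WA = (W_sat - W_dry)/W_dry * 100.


WA = (21.4 - 19.87) / 19.87 * 100 = 7.7%

7.7


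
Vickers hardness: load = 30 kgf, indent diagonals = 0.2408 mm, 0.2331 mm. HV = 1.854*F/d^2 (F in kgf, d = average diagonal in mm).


d_avg = (0.2408+0.2331)/2 = 0.23695 mm
HV = 1.854*30/0.23695^2 = 991

991


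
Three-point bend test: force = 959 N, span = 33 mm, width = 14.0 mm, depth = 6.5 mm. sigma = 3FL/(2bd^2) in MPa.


sigma = 3*959*33/(2*14.0*6.5^2) = 80.3 MPa

80.3


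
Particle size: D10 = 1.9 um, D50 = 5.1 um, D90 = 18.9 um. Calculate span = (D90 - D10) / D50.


Span = (18.9 - 1.9) / 5.1 = 17.0 / 5.1 = 3.333

3.333


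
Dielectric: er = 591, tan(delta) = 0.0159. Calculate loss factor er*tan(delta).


Loss = 591 * 0.0159 = 9.397

9.397


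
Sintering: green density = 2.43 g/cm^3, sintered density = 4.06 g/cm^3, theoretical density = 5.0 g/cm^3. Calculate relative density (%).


Relative = 4.06 / 5.0 * 100 = 81.2%

81.2


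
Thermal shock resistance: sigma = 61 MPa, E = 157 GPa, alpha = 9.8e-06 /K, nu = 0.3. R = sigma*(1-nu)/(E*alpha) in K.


R = 61*(1-0.3)/(157*1000*9.8e-06) = 28 K

28


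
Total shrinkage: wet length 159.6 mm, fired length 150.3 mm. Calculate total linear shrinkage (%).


TS = (159.6 - 150.3) / 159.6 * 100 = 5.83%

5.83


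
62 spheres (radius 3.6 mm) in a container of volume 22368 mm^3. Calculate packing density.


V_sphere = 4/3*pi*3.6^3 = 195.4322 mm^3
Total V = 62*195.4322 = 12116.7964 mm^3
PD = 12116.7964 / 22368 = 0.542

0.542


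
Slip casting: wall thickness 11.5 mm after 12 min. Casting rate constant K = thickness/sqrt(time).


K = 11.5 / sqrt(12) = 11.5 / 3.4641 = 3.32 mm/min^0.5

3.32


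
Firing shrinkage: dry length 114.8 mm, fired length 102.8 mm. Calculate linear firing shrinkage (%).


FS = (114.8 - 102.8) / 114.8 * 100 = 10.45%

10.45


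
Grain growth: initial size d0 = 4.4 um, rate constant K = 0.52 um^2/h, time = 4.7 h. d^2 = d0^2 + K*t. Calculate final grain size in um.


d^2 = 4.4^2 + 0.52*4.7 = 21.804
d = sqrt(21.804) = 4.67 um

4.67


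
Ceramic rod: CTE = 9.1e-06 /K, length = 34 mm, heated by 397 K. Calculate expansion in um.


dL = 9.1e-06 * 34 * 397 * 1000 = 122.832 um

122.832


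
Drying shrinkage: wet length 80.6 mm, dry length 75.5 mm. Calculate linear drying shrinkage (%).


DS = (80.6 - 75.5) / 80.6 * 100 = 6.33%

6.33


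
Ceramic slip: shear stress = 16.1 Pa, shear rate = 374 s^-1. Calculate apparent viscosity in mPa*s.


eta = tau/gamma * 1000 = 16.1/374 * 1000 = 43.0 mPa*s

43.0


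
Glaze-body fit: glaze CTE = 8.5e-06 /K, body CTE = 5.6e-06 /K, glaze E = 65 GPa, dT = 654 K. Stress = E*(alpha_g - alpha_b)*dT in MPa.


Stress = 65*1000*(8.5e-06 - 5.6e-06)*654 = 123.3 MPa

123.3


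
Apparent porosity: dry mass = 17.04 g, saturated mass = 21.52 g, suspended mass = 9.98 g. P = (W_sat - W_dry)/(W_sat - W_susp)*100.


P = (21.52 - 17.04) / (21.52 - 9.98) * 100 = 4.48 / 11.54 * 100 = 38.8%

38.8


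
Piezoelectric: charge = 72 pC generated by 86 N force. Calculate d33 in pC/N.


d33 = 72 / 86 = 0.8 pC/N

0.8


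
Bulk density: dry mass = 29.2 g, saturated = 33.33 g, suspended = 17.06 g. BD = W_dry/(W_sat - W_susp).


BD = 29.2 / (33.33 - 17.06) = 29.2 / 16.27 = 1.795 g/cm^3

1.795


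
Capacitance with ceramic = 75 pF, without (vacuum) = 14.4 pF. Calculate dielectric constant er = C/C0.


er = 75 / 14.4 = 5.21

5.21


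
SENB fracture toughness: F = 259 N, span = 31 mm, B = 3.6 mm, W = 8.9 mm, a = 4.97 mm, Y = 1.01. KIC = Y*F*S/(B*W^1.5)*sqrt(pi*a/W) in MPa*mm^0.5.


KIC = 1.01*259*31/(3.6*8.9^1.5)*sqrt(pi*4.97/8.9) = 112.37

112.37


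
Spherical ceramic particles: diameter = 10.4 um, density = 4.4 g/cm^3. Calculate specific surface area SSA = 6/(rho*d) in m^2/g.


SSA = 6 / (4.4 * 10.4) = 0.131 m^2/g

0.131


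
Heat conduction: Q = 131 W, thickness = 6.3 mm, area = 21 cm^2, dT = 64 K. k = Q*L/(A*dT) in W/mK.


k = 131*6.3/1000/(21/10000*64) = 6.14 W/mK

6.14


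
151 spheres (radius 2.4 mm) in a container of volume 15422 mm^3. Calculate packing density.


V_sphere = 4/3*pi*2.4^3 = 57.9058 mm^3
Total V = 151*57.9058 = 8743.7758 mm^3
PD = 8743.7758 / 15422 = 0.567

0.567


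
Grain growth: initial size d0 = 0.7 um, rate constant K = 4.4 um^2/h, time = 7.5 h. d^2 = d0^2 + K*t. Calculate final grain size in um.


d^2 = 0.7^2 + 4.4*7.5 = 33.49
d = sqrt(33.49) = 5.79 um

5.79


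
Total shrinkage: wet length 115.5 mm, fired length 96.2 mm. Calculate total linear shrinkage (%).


TS = (115.5 - 96.2) / 115.5 * 100 = 16.71%

16.71


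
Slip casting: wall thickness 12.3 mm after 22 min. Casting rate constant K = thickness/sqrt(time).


K = 12.3 / sqrt(22) = 12.3 / 4.6904 = 2.622 mm/min^0.5

2.622


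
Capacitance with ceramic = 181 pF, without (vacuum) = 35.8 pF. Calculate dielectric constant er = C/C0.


er = 181 / 35.8 = 5.06

5.06


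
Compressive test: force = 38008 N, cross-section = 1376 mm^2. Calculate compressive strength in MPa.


CS = 38008 / 1376 = 27.6 MPa

27.6


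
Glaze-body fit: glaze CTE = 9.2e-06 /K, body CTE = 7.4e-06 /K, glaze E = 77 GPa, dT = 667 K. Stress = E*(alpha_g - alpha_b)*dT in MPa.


Stress = 77*1000*(9.2e-06 - 7.4e-06)*667 = 92.4 MPa

92.4


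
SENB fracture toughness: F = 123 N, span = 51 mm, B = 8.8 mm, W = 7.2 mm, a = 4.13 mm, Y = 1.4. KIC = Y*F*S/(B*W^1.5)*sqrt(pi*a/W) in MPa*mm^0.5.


KIC = 1.4*123*51/(8.8*7.2^1.5)*sqrt(pi*4.13/7.2) = 69.34

69.34


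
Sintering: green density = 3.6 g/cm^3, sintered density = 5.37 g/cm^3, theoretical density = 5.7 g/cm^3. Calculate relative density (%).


Relative = 5.37 / 5.7 * 100 = 94.2%

94.2


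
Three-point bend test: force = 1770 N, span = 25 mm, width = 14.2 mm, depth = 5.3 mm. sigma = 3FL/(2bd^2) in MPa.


sigma = 3*1770*25/(2*14.2*5.3^2) = 166.4 MPa

166.4


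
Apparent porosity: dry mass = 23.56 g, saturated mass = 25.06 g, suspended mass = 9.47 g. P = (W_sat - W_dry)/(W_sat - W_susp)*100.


P = (25.06 - 23.56) / (25.06 - 9.47) * 100 = 1.5 / 15.59 * 100 = 9.6%

9.6


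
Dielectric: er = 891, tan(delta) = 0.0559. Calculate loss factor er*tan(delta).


Loss = 891 * 0.0559 = 49.807

49.807


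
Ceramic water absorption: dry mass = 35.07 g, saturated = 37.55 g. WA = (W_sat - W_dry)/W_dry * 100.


WA = (37.55 - 35.07) / 35.07 * 100 = 7.07%

7.07


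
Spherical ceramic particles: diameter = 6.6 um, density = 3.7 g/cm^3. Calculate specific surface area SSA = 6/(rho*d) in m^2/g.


SSA = 6 / (3.7 * 6.6) = 0.246 m^2/g

0.246


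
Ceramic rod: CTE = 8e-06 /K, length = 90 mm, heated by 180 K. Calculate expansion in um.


dL = 8e-06 * 90 * 180 * 1000 = 129.6 um

129.6


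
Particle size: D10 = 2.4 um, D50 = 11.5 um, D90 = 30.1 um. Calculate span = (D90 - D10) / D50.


Span = (30.1 - 2.4) / 11.5 = 27.7 / 11.5 = 2.409

2.409


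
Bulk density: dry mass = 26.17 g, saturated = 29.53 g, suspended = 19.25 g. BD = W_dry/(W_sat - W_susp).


BD = 26.17 / (29.53 - 19.25) = 26.17 / 10.28 = 2.546 g/cm^3

2.546


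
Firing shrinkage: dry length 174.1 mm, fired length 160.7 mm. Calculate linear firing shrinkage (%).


FS = (174.1 - 160.7) / 174.1 * 100 = 7.7%

7.7


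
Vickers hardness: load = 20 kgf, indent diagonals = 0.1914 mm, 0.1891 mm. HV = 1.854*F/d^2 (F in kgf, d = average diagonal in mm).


d_avg = (0.1914+0.1891)/2 = 0.19025 mm
HV = 1.854*20/0.19025^2 = 1024

1024


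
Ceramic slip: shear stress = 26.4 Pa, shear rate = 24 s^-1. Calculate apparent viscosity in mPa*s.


eta = tau/gamma * 1000 = 26.4/24 * 1000 = 1100.0 mPa*s

1100.0


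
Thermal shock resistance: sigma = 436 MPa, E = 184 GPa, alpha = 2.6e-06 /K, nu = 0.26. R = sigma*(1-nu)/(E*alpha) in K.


R = 436*(1-0.26)/(184*1000*2.6e-06) = 674 K

674


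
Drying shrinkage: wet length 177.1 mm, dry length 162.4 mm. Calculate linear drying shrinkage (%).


DS = (177.1 - 162.4) / 177.1 * 100 = 8.3%

8.3


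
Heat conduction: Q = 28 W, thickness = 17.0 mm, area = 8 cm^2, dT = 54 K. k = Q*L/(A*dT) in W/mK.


k = 28*17.0/1000/(8/10000*54) = 11.02 W/mK

11.02


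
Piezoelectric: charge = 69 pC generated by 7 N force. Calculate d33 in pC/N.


d33 = 69 / 7 = 9.9 pC/N

9.9


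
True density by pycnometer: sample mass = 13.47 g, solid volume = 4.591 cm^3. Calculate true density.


TD = 13.47 / 4.591 = 2.934 g/cm^3

2.934


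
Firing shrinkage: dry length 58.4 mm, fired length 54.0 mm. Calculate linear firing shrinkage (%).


FS = (58.4 - 54.0) / 58.4 * 100 = 7.53%

7.53


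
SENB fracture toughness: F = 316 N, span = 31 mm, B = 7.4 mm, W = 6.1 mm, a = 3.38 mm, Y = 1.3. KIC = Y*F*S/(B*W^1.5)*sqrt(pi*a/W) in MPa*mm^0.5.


KIC = 1.3*316*31/(7.4*6.1^1.5)*sqrt(pi*3.38/6.1) = 150.71

150.71


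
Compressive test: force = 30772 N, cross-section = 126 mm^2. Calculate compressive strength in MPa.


CS = 30772 / 126 = 244.2 MPa

244.2


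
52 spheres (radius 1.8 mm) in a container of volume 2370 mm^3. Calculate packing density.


V_sphere = 4/3*pi*1.8^3 = 24.429 mm^3
Total V = 52*24.429 = 1270.308 mm^3
PD = 1270.308 / 2370 = 0.536

0.536


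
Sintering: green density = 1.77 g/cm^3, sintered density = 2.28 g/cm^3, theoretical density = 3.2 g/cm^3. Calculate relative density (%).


Relative = 2.28 / 3.2 * 100 = 71.3%

71.3


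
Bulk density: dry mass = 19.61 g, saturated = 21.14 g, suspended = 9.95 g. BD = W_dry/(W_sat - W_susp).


BD = 19.61 / (21.14 - 9.95) = 19.61 / 11.19 = 1.752 g/cm^3

1.752


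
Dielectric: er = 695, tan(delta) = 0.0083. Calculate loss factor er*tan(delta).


Loss = 695 * 0.0083 = 5.769

5.769


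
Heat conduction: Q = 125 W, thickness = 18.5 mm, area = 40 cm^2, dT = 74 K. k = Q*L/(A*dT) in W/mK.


k = 125*18.5/1000/(40/10000*74) = 7.81 W/mK

7.81


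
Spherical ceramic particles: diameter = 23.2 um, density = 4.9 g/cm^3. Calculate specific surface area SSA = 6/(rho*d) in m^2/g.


SSA = 6 / (4.9 * 23.2) = 0.053 m^2/g

0.053


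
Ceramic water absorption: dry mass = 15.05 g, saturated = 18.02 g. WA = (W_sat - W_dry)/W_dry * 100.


WA = (18.02 - 15.05) / 15.05 * 100 = 19.73%

19.73


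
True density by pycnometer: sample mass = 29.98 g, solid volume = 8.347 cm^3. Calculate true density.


TD = 29.98 / 8.347 = 3.592 g/cm^3

3.592


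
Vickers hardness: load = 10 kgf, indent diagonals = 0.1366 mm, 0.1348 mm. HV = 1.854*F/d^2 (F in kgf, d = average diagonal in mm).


d_avg = (0.1366+0.1348)/2 = 0.1357 mm
HV = 1.854*10/0.1357^2 = 1007

1007


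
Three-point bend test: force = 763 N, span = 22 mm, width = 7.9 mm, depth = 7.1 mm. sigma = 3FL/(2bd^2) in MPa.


sigma = 3*763*22/(2*7.9*7.1^2) = 63.2 MPa

63.2


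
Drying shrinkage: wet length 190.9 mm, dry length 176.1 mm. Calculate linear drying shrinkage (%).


DS = (190.9 - 176.1) / 190.9 * 100 = 7.75%

7.75


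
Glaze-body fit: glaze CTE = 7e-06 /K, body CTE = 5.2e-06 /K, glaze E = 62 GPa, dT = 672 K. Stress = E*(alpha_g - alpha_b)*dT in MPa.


Stress = 62*1000*(7e-06 - 5.2e-06)*672 = 75.0 MPa

75.0


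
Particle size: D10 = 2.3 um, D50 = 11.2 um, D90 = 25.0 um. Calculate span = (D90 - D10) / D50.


Span = (25.0 - 2.3) / 11.2 = 22.7 / 11.2 = 2.027

2.027


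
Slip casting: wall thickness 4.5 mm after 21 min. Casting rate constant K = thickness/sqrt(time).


K = 4.5 / sqrt(21) = 4.5 / 4.5826 = 0.982 mm/min^0.5

0.982


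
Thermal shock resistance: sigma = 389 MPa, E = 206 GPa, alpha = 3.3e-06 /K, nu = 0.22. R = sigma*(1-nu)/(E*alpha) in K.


R = 389*(1-0.22)/(206*1000*3.3e-06) = 446 K

446


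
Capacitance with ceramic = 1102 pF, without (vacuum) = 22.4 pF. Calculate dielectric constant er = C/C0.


er = 1102 / 22.4 = 49.2

49.2


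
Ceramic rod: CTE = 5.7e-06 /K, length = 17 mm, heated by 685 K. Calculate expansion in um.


dL = 5.7e-06 * 17 * 685 * 1000 = 66.377 um

66.377


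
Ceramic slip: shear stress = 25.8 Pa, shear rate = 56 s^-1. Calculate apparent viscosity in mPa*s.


eta = tau/gamma * 1000 = 25.8/56 * 1000 = 460.7 mPa*s

460.7


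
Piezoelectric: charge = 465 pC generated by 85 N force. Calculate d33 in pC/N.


d33 = 465 / 85 = 5.5 pC/N

5.5


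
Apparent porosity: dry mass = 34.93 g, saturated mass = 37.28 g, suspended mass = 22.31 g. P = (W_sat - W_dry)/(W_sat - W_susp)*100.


P = (37.28 - 34.93) / (37.28 - 22.31) * 100 = 2.35 / 14.97 * 100 = 15.7%

15.7


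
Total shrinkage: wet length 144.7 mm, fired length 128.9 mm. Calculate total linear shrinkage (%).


TS = (144.7 - 128.9) / 144.7 * 100 = 10.92%

10.92


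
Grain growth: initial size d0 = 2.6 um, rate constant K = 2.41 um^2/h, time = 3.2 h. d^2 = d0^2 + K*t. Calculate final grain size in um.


d^2 = 2.6^2 + 2.41*3.2 = 14.472
d = sqrt(14.472) = 3.8 um

3.8


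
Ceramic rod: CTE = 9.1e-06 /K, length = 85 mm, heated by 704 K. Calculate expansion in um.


dL = 9.1e-06 * 85 * 704 * 1000 = 544.544 um

544.544


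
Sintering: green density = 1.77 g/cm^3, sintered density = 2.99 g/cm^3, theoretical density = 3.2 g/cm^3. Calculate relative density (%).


Relative = 2.99 / 3.2 * 100 = 93.4%

93.4


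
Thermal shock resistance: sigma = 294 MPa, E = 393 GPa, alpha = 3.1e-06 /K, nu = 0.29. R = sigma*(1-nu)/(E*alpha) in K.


R = 294*(1-0.29)/(393*1000*3.1e-06) = 171 K

171


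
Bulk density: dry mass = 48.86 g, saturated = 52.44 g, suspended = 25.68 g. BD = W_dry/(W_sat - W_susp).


BD = 48.86 / (52.44 - 25.68) = 48.86 / 26.76 = 1.826 g/cm^3

1.826


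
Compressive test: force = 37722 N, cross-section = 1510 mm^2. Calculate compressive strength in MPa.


CS = 37722 / 1510 = 25.0 MPa

25.0


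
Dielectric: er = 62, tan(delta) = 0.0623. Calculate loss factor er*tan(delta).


Loss = 62 * 0.0623 = 3.863

3.863


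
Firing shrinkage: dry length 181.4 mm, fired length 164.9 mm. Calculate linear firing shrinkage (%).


FS = (181.4 - 164.9) / 181.4 * 100 = 9.1%

9.1


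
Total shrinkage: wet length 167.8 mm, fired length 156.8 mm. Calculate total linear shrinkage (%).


TS = (167.8 - 156.8) / 167.8 * 100 = 6.56%

6.56


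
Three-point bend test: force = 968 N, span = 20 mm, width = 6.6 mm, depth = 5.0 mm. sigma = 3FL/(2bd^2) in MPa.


sigma = 3*968*20/(2*6.6*5.0^2) = 176.0 MPa

176.0


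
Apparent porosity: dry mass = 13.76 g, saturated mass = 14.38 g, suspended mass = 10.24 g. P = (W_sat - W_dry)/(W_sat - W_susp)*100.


P = (14.38 - 13.76) / (14.38 - 10.24) * 100 = 0.62 / 4.14 * 100 = 15.0%

15.0


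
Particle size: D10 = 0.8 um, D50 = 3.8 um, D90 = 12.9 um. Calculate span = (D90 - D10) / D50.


Span = (12.9 - 0.8) / 3.8 = 12.1 / 3.8 = 3.184

3.184


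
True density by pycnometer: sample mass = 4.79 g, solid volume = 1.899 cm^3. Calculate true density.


TD = 4.79 / 1.899 = 2.522 g/cm^3

2.522


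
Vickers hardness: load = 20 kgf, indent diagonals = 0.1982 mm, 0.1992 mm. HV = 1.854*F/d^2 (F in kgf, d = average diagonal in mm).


d_avg = (0.1982+0.1992)/2 = 0.1987 mm
HV = 1.854*20/0.1987^2 = 939

939


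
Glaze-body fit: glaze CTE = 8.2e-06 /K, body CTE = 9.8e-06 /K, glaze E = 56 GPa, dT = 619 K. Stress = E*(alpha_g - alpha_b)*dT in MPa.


Stress = 56*1000*(8.2e-06 - 9.8e-06)*619 = -55.5 MPa

-55.5


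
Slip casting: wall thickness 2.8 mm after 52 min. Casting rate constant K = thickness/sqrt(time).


K = 2.8 / sqrt(52) = 2.8 / 7.2111 = 0.388 mm/min^0.5

0.388


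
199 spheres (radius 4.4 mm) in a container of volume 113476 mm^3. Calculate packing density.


V_sphere = 4/3*pi*4.4^3 = 356.8179 mm^3
Total V = 199*356.8179 = 71006.7621 mm^3
PD = 71006.7621 / 113476 = 0.626

0.626


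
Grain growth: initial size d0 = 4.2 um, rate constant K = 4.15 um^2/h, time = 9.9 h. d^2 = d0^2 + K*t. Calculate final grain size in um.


d^2 = 4.2^2 + 4.15*9.9 = 58.725
d = sqrt(58.725) = 7.66 um

7.66


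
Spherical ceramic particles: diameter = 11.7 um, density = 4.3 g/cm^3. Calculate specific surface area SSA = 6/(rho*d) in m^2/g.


SSA = 6 / (4.3 * 11.7) = 0.119 m^2/g

0.119


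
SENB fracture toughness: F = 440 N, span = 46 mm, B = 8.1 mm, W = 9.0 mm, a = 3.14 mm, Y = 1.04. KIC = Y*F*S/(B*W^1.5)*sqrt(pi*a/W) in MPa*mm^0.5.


KIC = 1.04*440*46/(8.1*9.0^1.5)*sqrt(pi*3.14/9.0) = 100.77

100.77


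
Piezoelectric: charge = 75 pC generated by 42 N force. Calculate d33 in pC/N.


d33 = 75 / 42 = 1.8 pC/N

1.8


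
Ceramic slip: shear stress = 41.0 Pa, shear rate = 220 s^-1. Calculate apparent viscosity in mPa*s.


eta = tau/gamma * 1000 = 41.0/220 * 1000 = 186.4 mPa*s

186.4


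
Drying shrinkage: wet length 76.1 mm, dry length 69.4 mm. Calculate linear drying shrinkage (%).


DS = (76.1 - 69.4) / 76.1 * 100 = 8.8%

8.8


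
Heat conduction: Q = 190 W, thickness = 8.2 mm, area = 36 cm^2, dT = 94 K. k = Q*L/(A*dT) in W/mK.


k = 190*8.2/1000/(36/10000*94) = 4.6 W/mK

4.6


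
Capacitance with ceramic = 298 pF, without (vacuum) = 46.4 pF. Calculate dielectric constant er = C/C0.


er = 298 / 46.4 = 6.42

6.42


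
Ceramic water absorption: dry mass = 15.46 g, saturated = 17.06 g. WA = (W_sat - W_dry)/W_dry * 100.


WA = (17.06 - 15.46) / 15.46 * 100 = 10.35%

10.35


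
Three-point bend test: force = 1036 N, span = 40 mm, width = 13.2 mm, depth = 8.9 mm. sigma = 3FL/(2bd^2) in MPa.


sigma = 3*1036*40/(2*13.2*8.9^2) = 59.5 MPa

59.5


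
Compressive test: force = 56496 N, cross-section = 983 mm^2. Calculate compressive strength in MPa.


CS = 56496 / 983 = 57.5 MPa

57.5


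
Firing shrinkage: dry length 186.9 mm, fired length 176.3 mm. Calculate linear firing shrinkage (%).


FS = (186.9 - 176.3) / 186.9 * 100 = 5.67%

5.67


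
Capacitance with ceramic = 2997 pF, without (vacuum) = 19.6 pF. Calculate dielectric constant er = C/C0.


er = 2997 / 19.6 = 152.91

152.91


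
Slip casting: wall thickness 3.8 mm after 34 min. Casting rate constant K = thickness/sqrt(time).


K = 3.8 / sqrt(34) = 3.8 / 5.831 = 0.652 mm/min^0.5

0.652


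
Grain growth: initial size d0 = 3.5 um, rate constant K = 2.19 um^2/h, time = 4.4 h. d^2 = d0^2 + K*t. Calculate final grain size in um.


d^2 = 3.5^2 + 2.19*4.4 = 21.886
d = sqrt(21.886) = 4.68 um

4.68


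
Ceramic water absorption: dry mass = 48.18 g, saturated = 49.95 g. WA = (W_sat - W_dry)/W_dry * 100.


WA = (49.95 - 48.18) / 48.18 * 100 = 3.67%

3.67


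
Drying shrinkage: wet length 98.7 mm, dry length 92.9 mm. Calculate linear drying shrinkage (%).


DS = (98.7 - 92.9) / 98.7 * 100 = 5.88%

5.88


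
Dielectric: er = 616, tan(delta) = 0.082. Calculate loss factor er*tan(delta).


Loss = 616 * 0.082 = 50.512

50.512


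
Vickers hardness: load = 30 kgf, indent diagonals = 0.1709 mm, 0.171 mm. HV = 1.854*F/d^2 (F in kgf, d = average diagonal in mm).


d_avg = (0.1709+0.171)/2 = 0.17095 mm
HV = 1.854*30/0.17095^2 = 1903

1903


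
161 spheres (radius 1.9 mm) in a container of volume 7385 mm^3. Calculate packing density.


V_sphere = 4/3*pi*1.9^3 = 28.7309 mm^3
Total V = 161*28.7309 = 4625.6749 mm^3
PD = 4625.6749 / 7385 = 0.626

0.626


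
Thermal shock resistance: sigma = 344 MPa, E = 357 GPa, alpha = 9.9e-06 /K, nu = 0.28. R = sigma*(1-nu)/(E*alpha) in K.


R = 344*(1-0.28)/(357*1000*9.9e-06) = 70 K

70


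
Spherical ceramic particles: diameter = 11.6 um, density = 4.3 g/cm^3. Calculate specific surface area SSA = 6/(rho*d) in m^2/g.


SSA = 6 / (4.3 * 11.6) = 0.12 m^2/g

0.12


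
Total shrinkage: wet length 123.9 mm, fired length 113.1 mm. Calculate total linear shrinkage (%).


TS = (123.9 - 113.1) / 123.9 * 100 = 8.72%

8.72


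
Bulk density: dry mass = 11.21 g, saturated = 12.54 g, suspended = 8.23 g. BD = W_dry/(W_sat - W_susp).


BD = 11.21 / (12.54 - 8.23) = 11.21 / 4.31 = 2.601 g/cm^3

2.601


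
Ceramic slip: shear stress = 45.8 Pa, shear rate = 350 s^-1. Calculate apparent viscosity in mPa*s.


eta = tau/gamma * 1000 = 45.8/350 * 1000 = 130.9 mPa*s

130.9


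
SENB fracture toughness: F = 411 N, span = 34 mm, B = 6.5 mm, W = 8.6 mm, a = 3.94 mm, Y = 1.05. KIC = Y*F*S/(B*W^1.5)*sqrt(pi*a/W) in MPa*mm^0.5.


KIC = 1.05*411*34/(6.5*8.6^1.5)*sqrt(pi*3.94/8.6) = 107.38

107.38


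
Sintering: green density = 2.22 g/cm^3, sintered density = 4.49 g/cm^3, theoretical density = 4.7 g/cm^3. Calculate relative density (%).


Relative = 4.49 / 4.7 * 100 = 95.5%

95.5


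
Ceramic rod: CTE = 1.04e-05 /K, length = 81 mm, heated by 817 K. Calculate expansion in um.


dL = 1.04e-05 * 81 * 817 * 1000 = 688.241 um

688.241


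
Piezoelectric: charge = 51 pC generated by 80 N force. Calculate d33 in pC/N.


d33 = 51 / 80 = 0.6 pC/N

0.6


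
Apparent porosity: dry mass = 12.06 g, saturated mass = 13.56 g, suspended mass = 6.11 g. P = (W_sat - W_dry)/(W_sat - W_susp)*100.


P = (13.56 - 12.06) / (13.56 - 6.11) * 100 = 1.5 / 7.45 * 100 = 20.1%

20.1


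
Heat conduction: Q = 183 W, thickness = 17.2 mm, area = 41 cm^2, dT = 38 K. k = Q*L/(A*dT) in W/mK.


k = 183*17.2/1000/(41/10000*38) = 20.2 W/mK

20.2


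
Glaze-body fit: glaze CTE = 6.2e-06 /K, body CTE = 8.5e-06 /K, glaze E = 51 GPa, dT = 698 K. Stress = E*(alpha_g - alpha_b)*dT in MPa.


Stress = 51*1000*(6.2e-06 - 8.5e-06)*698 = -81.9 MPa

-81.9


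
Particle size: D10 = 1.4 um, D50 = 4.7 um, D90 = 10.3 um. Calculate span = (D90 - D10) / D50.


Span = (10.3 - 1.4) / 4.7 = 8.9 / 4.7 = 1.894

1.894


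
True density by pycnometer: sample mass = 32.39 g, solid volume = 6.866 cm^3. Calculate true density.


TD = 32.39 / 6.866 = 4.717 g/cm^3

4.717


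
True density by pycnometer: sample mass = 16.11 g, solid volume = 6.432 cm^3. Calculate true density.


TD = 16.11 / 6.432 = 2.505 g/cm^3

2.505


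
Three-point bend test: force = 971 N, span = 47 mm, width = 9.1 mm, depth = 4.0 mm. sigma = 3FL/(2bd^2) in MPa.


sigma = 3*971*47/(2*9.1*4.0^2) = 470.2 MPa

470.2


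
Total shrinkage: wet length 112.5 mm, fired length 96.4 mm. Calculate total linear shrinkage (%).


TS = (112.5 - 96.4) / 112.5 * 100 = 14.31%

14.31


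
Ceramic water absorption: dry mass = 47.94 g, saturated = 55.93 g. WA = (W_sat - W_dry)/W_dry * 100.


WA = (55.93 - 47.94) / 47.94 * 100 = 16.67%

16.67


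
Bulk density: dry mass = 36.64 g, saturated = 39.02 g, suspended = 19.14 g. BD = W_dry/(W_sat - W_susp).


BD = 36.64 / (39.02 - 19.14) = 36.64 / 19.88 = 1.843 g/cm^3

1.843


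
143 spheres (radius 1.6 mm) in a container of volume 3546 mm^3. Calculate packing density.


V_sphere = 4/3*pi*1.6^3 = 17.1573 mm^3
Total V = 143*17.1573 = 2453.4939 mm^3
PD = 2453.4939 / 3546 = 0.692

0.692


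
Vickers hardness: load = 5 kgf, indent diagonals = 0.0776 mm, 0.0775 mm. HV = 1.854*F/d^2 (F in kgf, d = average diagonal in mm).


d_avg = (0.0776+0.0775)/2 = 0.07755 mm
HV = 1.854*5/0.07755^2 = 1541

1541


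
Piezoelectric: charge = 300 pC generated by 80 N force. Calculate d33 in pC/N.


d33 = 300 / 80 = 3.8 pC/N

3.8


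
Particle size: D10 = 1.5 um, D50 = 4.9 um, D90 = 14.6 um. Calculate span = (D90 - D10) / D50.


Span = (14.6 - 1.5) / 4.9 = 13.1 / 4.9 = 2.673

2.673


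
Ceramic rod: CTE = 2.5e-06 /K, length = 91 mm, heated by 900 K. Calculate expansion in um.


dL = 2.5e-06 * 91 * 900 * 1000 = 204.75 um

204.75


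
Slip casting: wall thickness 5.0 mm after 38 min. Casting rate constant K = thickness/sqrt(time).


K = 5.0 / sqrt(38) = 5.0 / 6.1644 = 0.811 mm/min^0.5

0.811


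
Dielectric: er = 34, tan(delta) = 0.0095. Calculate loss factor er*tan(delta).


Loss = 34 * 0.0095 = 0.323

0.323


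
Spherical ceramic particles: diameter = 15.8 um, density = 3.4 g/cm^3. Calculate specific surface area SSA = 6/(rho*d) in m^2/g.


SSA = 6 / (3.4 * 15.8) = 0.112 m^2/g

0.112


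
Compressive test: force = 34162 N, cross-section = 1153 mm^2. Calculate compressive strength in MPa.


CS = 34162 / 1153 = 29.6 MPa

29.6


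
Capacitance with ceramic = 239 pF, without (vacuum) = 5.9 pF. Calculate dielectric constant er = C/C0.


er = 239 / 5.9 = 40.51

40.51


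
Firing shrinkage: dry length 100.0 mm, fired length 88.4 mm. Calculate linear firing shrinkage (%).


FS = (100.0 - 88.4) / 100.0 * 100 = 11.6%

11.6


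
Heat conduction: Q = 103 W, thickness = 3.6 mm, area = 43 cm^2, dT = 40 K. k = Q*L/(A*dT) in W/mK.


k = 103*3.6/1000/(43/10000*40) = 2.16 W/mK

2.16


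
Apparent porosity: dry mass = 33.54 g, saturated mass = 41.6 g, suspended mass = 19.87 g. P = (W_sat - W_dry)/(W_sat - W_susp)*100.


P = (41.6 - 33.54) / (41.6 - 19.87) * 100 = 8.06 / 21.73 * 100 = 37.1%

37.1


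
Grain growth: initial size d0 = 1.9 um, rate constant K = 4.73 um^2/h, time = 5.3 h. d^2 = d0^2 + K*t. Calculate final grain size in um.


d^2 = 1.9^2 + 4.73*5.3 = 28.679
d = sqrt(28.679) = 5.36 um

5.36


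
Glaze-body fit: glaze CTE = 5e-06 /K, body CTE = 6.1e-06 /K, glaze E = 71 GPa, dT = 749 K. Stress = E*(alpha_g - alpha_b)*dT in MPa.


Stress = 71*1000*(5e-06 - 6.1e-06)*749 = -58.5 MPa

-58.5


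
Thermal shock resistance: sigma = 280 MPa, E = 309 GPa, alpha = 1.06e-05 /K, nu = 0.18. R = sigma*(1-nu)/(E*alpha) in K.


R = 280*(1-0.18)/(309*1000*1.06e-05) = 70 K

70
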